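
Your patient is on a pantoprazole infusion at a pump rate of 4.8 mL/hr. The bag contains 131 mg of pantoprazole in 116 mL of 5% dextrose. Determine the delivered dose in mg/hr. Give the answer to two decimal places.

5.42 mg/hr

Concentration = 131 mg ÷ 116 mL = 1.12931 mg/mL
Drug rate = 4.8 mL/hr × 1.12931 mg/mL = 5.42069 mg/hr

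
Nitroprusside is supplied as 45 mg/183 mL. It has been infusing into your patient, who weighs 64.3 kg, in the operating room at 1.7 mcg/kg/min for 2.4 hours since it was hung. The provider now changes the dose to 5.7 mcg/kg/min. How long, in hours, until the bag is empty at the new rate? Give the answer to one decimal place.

1.3 hours

Initial rate:
Dose = 1.7 mcg/kg/min × 64.3 kg = 109.31 mcg/min
109.31 mcg/min × 60 min/hr = 6558.6 mcg/hr
Concentration = 45 mg ÷ 183 mL = 0.2459016 mg/mL = 245.9016 mcg/mL
Rate = 6558.6 mcg/hr ÷ 245.9016 mcg/mL = 26.67164 mL/hr
Volume infused so far = 26.67164 mL/hr × 2.4 hr = 64.01194 mL
Volume remaining = 183 − 64.01194 = 118.9881 mL
New rate:
Dose = 5.7 mcg/kg/min × 64.3 kg = 366.51 mcg/min
366.51 mcg/min × 60 min/hr = 21990.6 mcg/hr
Rate = 21990.6 mcg/hr ÷ 245.9016 mcg/mL = 89.42844 mL/hr
Time remaining = 118.9881 mL ÷ 89.42844 mL/hr = 1.330539 hr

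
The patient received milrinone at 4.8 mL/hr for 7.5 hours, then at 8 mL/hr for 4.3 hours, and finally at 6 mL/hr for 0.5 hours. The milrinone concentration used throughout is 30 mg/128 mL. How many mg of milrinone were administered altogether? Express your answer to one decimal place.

Concentration = 30 mg ÷ 128 mL = 0.234375 mg/mL
Stage 1: 4.8 mL/hr × 7.5 hr = 36 mL → 36 mL × 0.234375 mg/mL = 8.4375 mg
Stage 2: 8 mL/hr × 4.3 hr = 34.4 mL → 34.4 mL × 0.234375 mg/mL = 8.0625 mg
Stage 3: 6 mL/hr × 0.5 hr = 3 mL → 3 mL × 0.234375 mg/mL = 0.703125 mg
Total = 8.4375 + 8.0625 + 0.703125 = 17.20312 mg

17.2 mg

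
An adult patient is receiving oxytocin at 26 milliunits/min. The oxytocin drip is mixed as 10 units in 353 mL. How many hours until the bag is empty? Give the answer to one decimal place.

26 milliunits/min × 60 min/hr = 1560 milliunits/hr
Concentration = 10 units ÷ 353 mL = 0.02832861 units/mL = 28.32861 milliunits/mL
Rate = 1560 milliunits/hr ÷ 28.32861 milliunits/mL = 55.068 mL/hr
Duration = 353 mL ÷ 55.068 mL/hr = 6.410256 hr

6.4 hours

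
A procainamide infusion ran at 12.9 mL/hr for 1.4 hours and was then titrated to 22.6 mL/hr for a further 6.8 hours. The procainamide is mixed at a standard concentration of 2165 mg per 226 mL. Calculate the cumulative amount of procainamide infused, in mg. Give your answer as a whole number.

Concentration = 2165 mg ÷ 226 mL = 9.579646 mg/mL
Stage 1: 12.9 mL/hr × 1.4 hr = 18.06 mL → 18.06 mL × 9.579646 mg/mL = 173.0084 mg
Stage 2: 22.6 mL/hr × 6.8 hr = 153.68 mL → 153.68 mL × 9.579646 mg/mL = 1472.2 mg
Total = 173.0084 + 1472.2 = 1645.208 mg

1645 mg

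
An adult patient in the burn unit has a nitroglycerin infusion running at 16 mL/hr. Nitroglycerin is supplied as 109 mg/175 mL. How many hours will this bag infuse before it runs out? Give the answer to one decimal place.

Duration = 175 mL ÷ 16 mL/hr = 10.9375 hr

10.9 hours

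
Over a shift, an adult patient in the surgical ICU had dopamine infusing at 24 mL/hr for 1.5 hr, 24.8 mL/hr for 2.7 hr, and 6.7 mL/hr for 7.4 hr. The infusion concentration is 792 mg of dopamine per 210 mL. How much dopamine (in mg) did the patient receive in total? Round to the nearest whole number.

575 mg

Concentration = 792 mg ÷ 210 mL = 3.771429 mg/mL
Stage 1: 24 mL/hr × 1.5 hr = 36 mL → 36 mL × 3.771429 mg/mL = 135.7714 mg
Stage 2: 24.8 mL/hr × 2.7 hr = 66.96 mL → 66.96 mL × 3.771429 mg/mL = 252.5349 mg
Stage 3: 6.7 mL/hr × 7.4 hr = 49.58 mL → 49.58 mL × 3.771429 mg/mL = 186.9874 mg
Total = 135.7714 + 252.5349 + 186.9874 = 575.2937 mg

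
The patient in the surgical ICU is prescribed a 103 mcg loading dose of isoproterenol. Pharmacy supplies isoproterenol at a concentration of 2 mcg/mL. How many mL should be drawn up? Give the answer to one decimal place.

51.5 mL

Volume = 103 mcg ÷ 2 mcg/mL = 51.5 mL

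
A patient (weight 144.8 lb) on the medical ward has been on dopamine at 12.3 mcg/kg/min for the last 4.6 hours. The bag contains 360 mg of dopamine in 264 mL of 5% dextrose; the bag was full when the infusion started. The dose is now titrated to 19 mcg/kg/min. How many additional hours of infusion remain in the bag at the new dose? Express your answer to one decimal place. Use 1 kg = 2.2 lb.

1.8 hours

Initial rate:
Weight = 144.8 lb ÷ 2.2 lb/kg = 65.81818 kg
Dose = 12.3 mcg/kg/min × 65.81818 kg = 809.5636 mcg/min
809.5636 mcg/min × 60 min/hr = 48573.82 mcg/hr
Concentration = 360 mg ÷ 264 mL = 1.363636 mg/mL = 1363.636 mcg/mL
Rate = 48573.82 mcg/hr ÷ 1363.636 mcg/mL = 35.6208 mL/hr
Volume infused so far = 35.6208 mL/hr × 4.6 hr = 163.8557 mL
Volume remaining = 264 − 163.8557 = 100.1443 mL
New rate:
Dose = 19 mcg/kg/min × 65.81818 kg = 1250.545 mcg/min
1250.545 mcg/min × 60 min/hr = 75032.73 mcg/hr
Rate = 75032.73 mcg/hr ÷ 1363.636 mcg/mL = 55.024 mL/hr
Time remaining = 100.1443 mL ÷ 55.024 mL/hr = 1.820012 hr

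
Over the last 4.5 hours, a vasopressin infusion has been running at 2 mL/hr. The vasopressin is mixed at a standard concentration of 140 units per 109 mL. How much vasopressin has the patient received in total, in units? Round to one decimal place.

Concentration = 140 units ÷ 109 mL = 1.284404 units/mL
Drug rate = 2 mL/hr × 1.284404 units/mL = 2.568807 units/hr
Total = 2.568807 units/hr × 4.5 hr = 11.55963 units

11.6 units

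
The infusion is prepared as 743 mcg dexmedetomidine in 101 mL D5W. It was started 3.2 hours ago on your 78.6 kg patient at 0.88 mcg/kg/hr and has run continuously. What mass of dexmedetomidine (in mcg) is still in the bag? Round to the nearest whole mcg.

Dose = 0.88 mcg/kg/hr × 78.6 kg = 69.168 mcg/hr
Concentration = 743 mcg ÷ 101 mL = 7.356436 mcg/mL
Rate = 69.168 mcg/hr ÷ 7.356436 mcg/mL = 9.40238 mL/hr
Volume infused = 9.40238 mL/hr × 3.2 hr = 30.08761 mL
Volume remaining = 101 − 30.08761 = 70.91239 mL
Drug remaining = 70.91239 mL × 7.356436 mcg/mL = 521.6624 mcg

522 mcg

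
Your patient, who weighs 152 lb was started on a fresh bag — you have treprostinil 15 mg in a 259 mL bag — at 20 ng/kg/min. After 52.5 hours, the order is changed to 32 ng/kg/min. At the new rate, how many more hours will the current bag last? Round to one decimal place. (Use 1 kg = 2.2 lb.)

Initial rate:
Weight = 152 lb ÷ 2.2 lb/kg = 69.09091 kg
Dose = 20 ng/kg/min × 69.09091 kg = 1381.818 ng/min
1381.818 ng/min × 60 min/hr = 82909.09 ng/hr
Concentration = 15 mg ÷ 259 mL = 0.05791506 mg/mL = 57915.06 ng/mL
Rate = 82909.09 ng/hr ÷ 57915.06 ng/mL = 1.431564 mL/hr
Volume infused so far = 1.431564 mL/hr × 52.5 hr = 75.15709 mL
Volume remaining = 259 − 75.15709 = 183.8429 mL
New rate:
Dose = 32 ng/kg/min × 69.09091 kg = 2210.909 ng/min
2210.909 ng/min × 60 min/hr = 132654.5 ng/hr
Rate = 132654.5 ng/hr ÷ 57915.06 ng/mL = 2.290502 mL/hr
Time remaining = 183.8429 mL ÷ 2.290502 mL/hr = 80.26316 hr

80.3 hours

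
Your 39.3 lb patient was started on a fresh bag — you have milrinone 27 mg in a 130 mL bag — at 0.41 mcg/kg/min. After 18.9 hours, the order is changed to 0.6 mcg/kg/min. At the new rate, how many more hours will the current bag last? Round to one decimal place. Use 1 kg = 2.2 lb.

Initial rate:
Weight = 39.3 lb ÷ 2.2 lb/kg = 17.86364 kg
Dose = 0.41 mcg/kg/min × 17.86364 kg = 7.324091 mcg/min
7.324091 mcg/min × 60 min/hr = 439.4455 mcg/hr
Concentration = 27 mg ÷ 130 mL = 0.2076923 mg/mL = 207.6923 mcg/mL
Rate = 439.4455 mcg/hr ÷ 207.6923 mcg/mL = 2.115848 mL/hr
Volume infused so far = 2.115848 mL/hr × 18.9 hr = 39.98954 mL
Volume remaining = 130 − 39.98954 = 90.01046 mL
New rate:
Dose = 0.6 mcg/kg/min × 17.86364 kg = 10.71818 mcg/min
10.71818 mcg/min × 60 min/hr = 643.0909 mcg/hr
Rate = 643.0909 mcg/hr ÷ 207.6923 mcg/mL = 3.096364 mL/hr
Time remaining = 90.01046 mL ÷ 3.096364 mL/hr = 29.06973 hr

29.1 hours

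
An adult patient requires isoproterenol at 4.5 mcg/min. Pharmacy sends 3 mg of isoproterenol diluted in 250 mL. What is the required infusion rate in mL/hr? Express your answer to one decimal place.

4.5 mcg/min × 60 min/hr = 270 mcg/hr
Concentration = 3 mg ÷ 250 mL = 0.012 mg/mL = 12 mcg/mL
Rate = 270 mcg/hr ÷ 12 mcg/mL = 22.5 mL/hr

22.5 mL/hr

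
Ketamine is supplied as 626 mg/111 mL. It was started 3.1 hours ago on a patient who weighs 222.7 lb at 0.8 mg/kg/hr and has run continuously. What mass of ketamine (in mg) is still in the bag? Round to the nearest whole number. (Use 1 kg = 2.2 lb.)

375 mg

Weight = 222.7 lb ÷ 2.2 lb/kg = 101.2273 kg
Dose = 0.8 mg/kg/hr × 101.2273 kg = 80.98182 mg/hr
Concentration = 626 mg ÷ 111 mL = 5.63964 mg/mL
Rate = 80.98182 mg/hr ÷ 5.63964 mg/mL = 14.3594 mL/hr
Volume infused = 14.3594 mL/hr × 3.1 hr = 44.51413 mL
Volume remaining = 111 − 44.51413 = 66.48587 mL
Drug remaining = 66.48587 mL × 5.63964 mg/mL = 374.9564 mg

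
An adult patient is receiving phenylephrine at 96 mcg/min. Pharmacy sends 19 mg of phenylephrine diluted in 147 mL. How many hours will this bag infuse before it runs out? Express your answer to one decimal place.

96 mcg/min × 60 min/hr = 5760 mcg/hr
Concentration = 19 mg ÷ 147 mL = 0.1292517 mg/mL = 129.2517 mcg/mL
Rate = 5760 mcg/hr ÷ 129.2517 mcg/mL = 44.56421 mL/hr
Duration = 147 mL ÷ 44.56421 mL/hr = 3.298611 hr

3.3 hours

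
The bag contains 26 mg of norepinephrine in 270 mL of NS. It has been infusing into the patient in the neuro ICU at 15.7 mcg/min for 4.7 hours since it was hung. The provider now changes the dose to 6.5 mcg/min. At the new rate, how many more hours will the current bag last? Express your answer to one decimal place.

55.3 hours

Initial rate:
15.7 mcg/min × 60 min/hr = 942 mcg/hr
Concentration = 26 mg ÷ 270 mL = 0.0962963 mg/mL = 96.2963 mcg/mL
Rate = 942 mcg/hr ÷ 96.2963 mcg/mL = 9.782308 mL/hr
Volume infused so far = 9.782308 mL/hr × 4.7 hr = 45.97685 mL
Volume remaining = 270 − 45.97685 = 224.0232 mL
New rate:
6.5 mcg/min × 60 min/hr = 390 mcg/hr
Rate = 390 mcg/hr ÷ 96.2963 mcg/mL = 4.05 mL/hr
Time remaining = 224.0232 mL ÷ 4.05 mL/hr = 55.31436 hr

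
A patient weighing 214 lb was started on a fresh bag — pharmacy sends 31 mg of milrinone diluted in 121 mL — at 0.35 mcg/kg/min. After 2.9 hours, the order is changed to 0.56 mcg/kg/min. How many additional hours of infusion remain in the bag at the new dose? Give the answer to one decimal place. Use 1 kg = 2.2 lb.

Initial rate:
Weight = 214 lb ÷ 2.2 lb/kg = 97.27273 kg
Dose = 0.35 mcg/kg/min × 97.27273 kg = 34.04545 mcg/min
34.04545 mcg/min × 60 min/hr = 2042.727 mcg/hr
Concentration = 31 mg ÷ 121 mL = 0.2561983 mg/mL = 256.1983 mcg/mL
Rate = 2042.727 mcg/hr ÷ 256.1983 mcg/mL = 7.973226 mL/hr
Volume infused so far = 7.973226 mL/hr × 2.9 hr = 23.12235 mL
Volume remaining = 121 − 23.12235 = 97.87765 mL
New rate:
Dose = 0.56 mcg/kg/min × 97.27273 kg = 54.47273 mcg/min
54.47273 mcg/min × 60 min/hr = 3268.364 mcg/hr
Rate = 3268.364 mcg/hr ÷ 256.1983 mcg/mL = 12.75716 mL/hr
Time remaining = 97.87765 mL ÷ 12.75716 mL/hr = 7.672369 hr

7.7 hours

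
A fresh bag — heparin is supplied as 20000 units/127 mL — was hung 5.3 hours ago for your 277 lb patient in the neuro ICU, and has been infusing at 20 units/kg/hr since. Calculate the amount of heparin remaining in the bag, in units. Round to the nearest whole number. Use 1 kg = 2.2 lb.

Weight = 277 lb ÷ 2.2 lb/kg = 125.9091 kg
Dose = 20 units/kg/hr × 125.9091 kg = 2518.182 units/hr
Concentration = 20000 units ÷ 127 mL = 157.4803 units/mL
Rate = 2518.182 units/hr ÷ 157.4803 units/mL = 15.99045 mL/hr
Volume infused = 15.99045 mL/hr × 5.3 hr = 84.74941 mL
Volume remaining = 127 − 84.74941 = 42.25059 mL
Drug remaining = 42.25059 mL × 157.4803 units/mL = 6653.636 units

6654 units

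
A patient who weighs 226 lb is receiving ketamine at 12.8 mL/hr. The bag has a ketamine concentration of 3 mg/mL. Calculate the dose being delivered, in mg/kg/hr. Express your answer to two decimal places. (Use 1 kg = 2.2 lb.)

0.37 mg/kg/hr

Weight = 226 lb ÷ 2.2 lb/kg = 102.7273 kg
Drug rate = 12.8 mL/hr × 3 mg/mL = 38.4 mg/hr
38.4 mg/hr ÷ 102.7273 kg = 0.3738053 mg/kg/hr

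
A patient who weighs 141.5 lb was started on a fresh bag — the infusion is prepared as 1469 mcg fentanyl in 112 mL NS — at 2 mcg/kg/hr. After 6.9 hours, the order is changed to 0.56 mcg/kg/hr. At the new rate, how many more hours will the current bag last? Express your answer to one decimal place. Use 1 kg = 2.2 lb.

16.1 hours

Initial rate:
Weight = 141.5 lb ÷ 2.2 lb/kg = 64.31818 kg
Dose = 2 mcg/kg/hr × 64.31818 kg = 128.6364 mcg/hr
Concentration = 1469 mcg ÷ 112 mL = 13.11607 mcg/mL
Rate = 128.6364 mcg/hr ÷ 13.11607 mcg/mL = 9.807538 mL/hr
Volume infused so far = 9.807538 mL/hr × 6.9 hr = 67.67201 mL
Volume remaining = 112 − 67.67201 = 44.32799 mL
New rate:
Dose = 0.56 mcg/kg/hr × 64.31818 kg = 36.01818 mcg/hr
Rate = 36.01818 mcg/hr ÷ 13.11607 mcg/mL = 2.746111 mL/hr
Time remaining = 44.32799 mL ÷ 2.746111 mL/hr = 16.1421 hr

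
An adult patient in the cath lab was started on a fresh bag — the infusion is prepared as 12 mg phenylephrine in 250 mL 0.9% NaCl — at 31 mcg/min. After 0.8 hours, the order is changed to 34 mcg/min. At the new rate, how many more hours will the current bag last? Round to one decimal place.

5.2 hours

Initial rate:
31 mcg/min × 60 min/hr = 1860 mcg/hr
Concentration = 12 mg ÷ 250 mL = 0.048 mg/mL = 48 mcg/mL
Rate = 1860 mcg/hr ÷ 48 mcg/mL = 38.75 mL/hr
Volume infused so far = 38.75 mL/hr × 0.8 hr = 31 mL
Volume remaining = 250 − 31 = 219 mL
New rate:
34 mcg/min × 60 min/hr = 2040 mcg/hr
Rate = 2040 mcg/hr ÷ 48 mcg/mL = 42.5 mL/hr
Time remaining = 219 mL ÷ 42.5 mL/hr = 5.152941 hr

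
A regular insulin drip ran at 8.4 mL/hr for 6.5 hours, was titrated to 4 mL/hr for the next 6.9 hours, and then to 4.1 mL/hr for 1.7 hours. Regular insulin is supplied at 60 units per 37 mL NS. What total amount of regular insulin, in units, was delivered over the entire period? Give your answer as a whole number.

Concentration = 60 units ÷ 37 mL = 1.621622 units/mL
Stage 1: 8.4 mL/hr × 6.5 hr = 54.6 mL → 54.6 mL × 1.621622 units/mL = 88.54054 units
Stage 2: 4 mL/hr × 6.9 hr = 27.6 mL → 27.6 mL × 1.621622 units/mL = 44.75676 units
Stage 3: 4.1 mL/hr × 1.7 hr = 6.97 mL → 6.97 mL × 1.621622 units/mL = 11.3027 units
Total = 88.54054 + 44.75676 + 11.3027 = 144.6 units

145 units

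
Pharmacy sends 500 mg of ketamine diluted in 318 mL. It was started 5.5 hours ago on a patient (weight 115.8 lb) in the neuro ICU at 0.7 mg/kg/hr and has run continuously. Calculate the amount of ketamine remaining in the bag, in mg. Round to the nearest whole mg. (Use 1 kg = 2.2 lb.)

Weight = 115.8 lb ÷ 2.2 lb/kg = 52.63636 kg
Dose = 0.7 mg/kg/hr × 52.63636 kg = 36.84545 mg/hr
Concentration = 500 mg ÷ 318 mL = 1.572327 mg/mL
Rate = 36.84545 mg/hr ÷ 1.572327 mg/mL = 23.43371 mL/hr
Volume infused = 23.43371 mL/hr × 5.5 hr = 128.8854 mL
Volume remaining = 318 − 128.8854 = 189.1146 mL
Drug remaining = 189.1146 mL × 1.572327 mg/mL = 297.35 mg

297 mg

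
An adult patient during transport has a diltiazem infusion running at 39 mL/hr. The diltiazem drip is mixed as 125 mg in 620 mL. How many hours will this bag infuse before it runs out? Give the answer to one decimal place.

Duration = 620 mL ÷ 39 mL/hr = 15.89744 hr

15.9 hours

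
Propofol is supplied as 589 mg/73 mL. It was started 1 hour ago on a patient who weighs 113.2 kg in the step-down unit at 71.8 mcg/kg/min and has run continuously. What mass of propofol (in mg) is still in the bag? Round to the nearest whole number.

101 mg

Dose = 71.8 mcg/kg/min × 113.2 kg = 8127.76 mcg/min
8127.76 mcg/min × 60 min/hr = 487665.6 mcg/hr
Concentration = 589 mg ÷ 73 mL = 8.068493 mg/mL = 8068.493 mcg/mL
Rate = 487665.6 mcg/hr ÷ 8068.493 mcg/mL = 60.44073 mL/hr
Volume infused = 60.44073 mL/hr × 1 hr = 60.44073 mL
Volume remaining = 73 − 60.44073 = 12.55927 mL
Drug remaining = 12.55927 mL × 8068.493 mcg/mL = 101334.4 mcg = 101.3344 mg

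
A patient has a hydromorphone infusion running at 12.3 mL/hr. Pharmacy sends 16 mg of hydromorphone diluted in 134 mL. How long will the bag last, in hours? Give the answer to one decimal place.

10.9 hours

Duration = 134 mL ÷ 12.3 mL/hr = 10.89431 hr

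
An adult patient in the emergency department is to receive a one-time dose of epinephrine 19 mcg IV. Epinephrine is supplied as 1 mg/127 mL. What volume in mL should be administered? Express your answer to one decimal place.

Concentration = 1 mg ÷ 127 mL = 0.007874016 mg/mL = 7.874016 mcg/mL
Volume = 19 mcg ÷ 7.874016 mcg/mL = 2.413 mL

2.4 mL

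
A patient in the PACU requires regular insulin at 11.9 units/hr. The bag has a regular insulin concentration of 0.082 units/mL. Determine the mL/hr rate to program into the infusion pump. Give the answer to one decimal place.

145.1 mL/hr

Rate = 11.9 units/hr ÷ 0.082 units/mL = 145.122 mL/hr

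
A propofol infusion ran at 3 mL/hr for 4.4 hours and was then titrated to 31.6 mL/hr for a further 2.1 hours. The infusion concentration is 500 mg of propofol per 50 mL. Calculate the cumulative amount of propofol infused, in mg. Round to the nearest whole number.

796 mg

Concentration = 500 mg ÷ 50 mL = 10 mg/mL
Stage 1: 3 mL/hr × 4.4 hr = 13.2 mL → 13.2 mL × 10 mg/mL = 132 mg
Stage 2: 31.6 mL/hr × 2.1 hr = 66.36 mL → 66.36 mL × 10 mg/mL = 663.6 mg
Total = 132 + 663.6 = 795.6 mg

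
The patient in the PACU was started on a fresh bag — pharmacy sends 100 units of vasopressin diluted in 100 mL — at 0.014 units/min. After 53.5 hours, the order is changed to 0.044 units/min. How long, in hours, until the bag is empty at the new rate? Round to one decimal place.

20.9 hours

Initial rate:
0.014 units/min × 60 min/hr = 0.84 units/hr
Concentration = 100 units ÷ 100 mL = 1 units/mL
Rate = 0.84 units/hr ÷ 1 units/mL = 0.84 mL/hr
Volume infused so far = 0.84 mL/hr × 53.5 hr = 44.94 mL
Volume remaining = 100 − 44.94 = 55.06 mL
New rate:
0.044 units/min × 60 min/hr = 2.64 units/hr
Rate = 2.64 units/hr ÷ 1 units/mL = 2.64 mL/hr
Time remaining = 55.06 mL ÷ 2.64 mL/hr = 20.85606 hr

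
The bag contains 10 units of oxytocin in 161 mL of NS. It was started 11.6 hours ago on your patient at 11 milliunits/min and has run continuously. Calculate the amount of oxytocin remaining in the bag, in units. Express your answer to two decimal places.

2.34 units

11 milliunits/min × 60 min/hr = 660 milliunits/hr
Concentration = 10 units ÷ 161 mL = 0.0621118 units/mL = 62.1118 milliunits/mL
Rate = 660 milliunits/hr ÷ 62.1118 milliunits/mL = 10.626 mL/hr
Volume infused = 10.626 mL/hr × 11.6 hr = 123.2616 mL
Volume remaining = 161 − 123.2616 = 37.7384 mL
Drug remaining = 37.7384 mL × 62.1118 milliunits/mL = 2344 milliunits = 2.344 units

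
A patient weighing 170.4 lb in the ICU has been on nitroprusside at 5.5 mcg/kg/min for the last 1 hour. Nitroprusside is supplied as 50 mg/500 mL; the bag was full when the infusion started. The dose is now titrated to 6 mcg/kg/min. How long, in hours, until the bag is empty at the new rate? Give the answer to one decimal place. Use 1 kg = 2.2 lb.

Initial rate:
Weight = 170.4 lb ÷ 2.2 lb/kg = 77.45455 kg
Dose = 5.5 mcg/kg/min × 77.45455 kg = 426 mcg/min
426 mcg/min × 60 min/hr = 25560 mcg/hr
Concentration = 50 mg ÷ 500 mL = 0.1 mg/mL = 100 mcg/mL
Rate = 25560 mcg/hr ÷ 100 mcg/mL = 255.6 mL/hr
Volume infused so far = 255.6 mL/hr × 1 hr = 255.6 mL
Volume remaining = 500 − 255.6 = 244.4 mL
New rate:
Dose = 6 mcg/kg/min × 77.45455 kg = 464.7273 mcg/min
464.7273 mcg/min × 60 min/hr = 27883.64 mcg/hr
Rate = 27883.64 mcg/hr ÷ 100 mcg/mL = 278.8364 mL/hr
Time remaining = 244.4 mL ÷ 278.8364 mL/hr = 0.8764997 hr

0.9 hours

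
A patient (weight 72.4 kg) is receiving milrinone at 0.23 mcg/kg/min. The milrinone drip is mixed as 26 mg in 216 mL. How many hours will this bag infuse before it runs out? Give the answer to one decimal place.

Dose = 0.23 mcg/kg/min × 72.4 kg = 16.652 mcg/min
16.652 mcg/min × 60 min/hr = 999.12 mcg/hr
Concentration = 26 mg ÷ 216 mL = 0.1203704 mg/mL = 120.3704 mcg/mL
Rate = 999.12 mcg/hr ÷ 120.3704 mcg/mL = 8.300382 mL/hr
Duration = 216 mL ÷ 8.300382 mL/hr = 26.0229 hr

26.0 hours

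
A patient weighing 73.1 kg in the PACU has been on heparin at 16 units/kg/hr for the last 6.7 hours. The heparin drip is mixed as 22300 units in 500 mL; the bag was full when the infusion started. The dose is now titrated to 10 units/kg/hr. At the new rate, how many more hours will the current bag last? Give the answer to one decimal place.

19.8 hours

Initial rate:
Dose = 16 units/kg/hr × 73.1 kg = 1169.6 units/hr
Concentration = 22300 units ÷ 500 mL = 44.6 units/mL
Rate = 1169.6 units/hr ÷ 44.6 units/mL = 26.22422 mL/hr
Volume infused so far = 26.22422 mL/hr × 6.7 hr = 175.7022 mL
Volume remaining = 500 − 175.7022 = 324.2978 mL
New rate:
Dose = 10 units/kg/hr × 73.1 kg = 731 units/hr
Rate = 731 units/hr ÷ 44.6 units/mL = 16.39013 mL/hr
Time remaining = 324.2978 mL ÷ 16.39013 mL/hr = 19.78616 hr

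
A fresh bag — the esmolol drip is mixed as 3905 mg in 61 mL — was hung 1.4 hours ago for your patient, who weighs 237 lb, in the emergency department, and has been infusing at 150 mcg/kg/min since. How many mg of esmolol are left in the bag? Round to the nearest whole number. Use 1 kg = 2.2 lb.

Weight = 237 lb ÷ 2.2 lb/kg = 107.7273 kg
Dose = 150 mcg/kg/min × 107.7273 kg = 16159.09 mcg/min
16159.09 mcg/min × 60 min/hr = 969545.5 mcg/hr
Concentration = 3905 mg ÷ 61 mL = 64.01639 mg/mL = 64016.39 mcg/mL
Rate = 969545.5 mcg/hr ÷ 64016.39 mcg/mL = 15.14527 mL/hr
Volume infused = 15.14527 mL/hr × 1.4 hr = 21.20338 mL
Volume remaining = 61 − 21.20338 = 39.79662 mL
Drug remaining = 39.79662 mL × 64016.39 mcg/mL = 2547636 mcg = 2547.636 mg

2548 mg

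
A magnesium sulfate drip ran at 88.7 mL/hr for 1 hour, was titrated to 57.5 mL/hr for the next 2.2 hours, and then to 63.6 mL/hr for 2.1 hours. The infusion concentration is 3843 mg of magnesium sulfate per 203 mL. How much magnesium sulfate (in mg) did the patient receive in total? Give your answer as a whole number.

6602 mg

Concentration = 3843 mg ÷ 203 mL = 18.93103 mg/mL
Stage 1: 88.7 mL/hr × 1 hr = 88.7 mL → 88.7 mL × 18.93103 mg/mL = 1679.183 mg
Stage 2: 57.5 mL/hr × 2.2 hr = 126.5 mL → 126.5 mL × 18.93103 mg/mL = 2394.776 mg
Stage 3: 63.6 mL/hr × 2.1 hr = 133.56 mL → 133.56 mL × 18.93103 mg/mL = 2528.429 mg
Total = 1679.183 + 2394.776 + 2528.429 = 6602.388 mg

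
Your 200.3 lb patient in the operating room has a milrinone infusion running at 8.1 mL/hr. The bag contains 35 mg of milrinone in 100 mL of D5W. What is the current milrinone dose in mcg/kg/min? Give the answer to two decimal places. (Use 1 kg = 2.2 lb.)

Weight = 200.3 lb ÷ 2.2 lb/kg = 91.04545 kg
Concentration = 35 mg ÷ 100 mL = 0.35 mg/mL = 350 mcg/mL
Drug rate = 8.1 mL/hr × 350 mcg/mL = 2835 mcg/hr
2835 mcg/hr ÷ 60 min/hr = 47.25 mcg/min
47.25 mcg/min ÷ 91.04545 kg = 0.5189715 mcg/kg/min

0.52 mcg/kg/min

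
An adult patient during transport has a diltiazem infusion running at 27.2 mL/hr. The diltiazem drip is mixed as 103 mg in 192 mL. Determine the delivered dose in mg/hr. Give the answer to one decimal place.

14.6 mg/hr

Concentration = 103 mg ÷ 192 mL = 0.5364583 mg/mL
Drug rate = 27.2 mL/hr × 0.5364583 mg/mL = 14.59167 mg/hr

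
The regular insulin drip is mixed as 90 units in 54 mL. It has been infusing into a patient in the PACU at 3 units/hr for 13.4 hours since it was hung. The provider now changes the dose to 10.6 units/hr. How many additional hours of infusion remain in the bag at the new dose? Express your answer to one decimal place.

4.7 hours

Initial rate:
Concentration = 90 units ÷ 54 mL = 1.666667 units/mL
Rate = 3 units/hr ÷ 1.666667 units/mL = 1.8 mL/hr
Volume infused so far = 1.8 mL/hr × 13.4 hr = 24.12 mL
Volume remaining = 54 − 24.12 = 29.88 mL
New rate:
Rate = 10.6 units/hr ÷ 1.666667 units/mL = 6.36 mL/hr
Time remaining = 29.88 mL ÷ 6.36 mL/hr = 4.698113 hr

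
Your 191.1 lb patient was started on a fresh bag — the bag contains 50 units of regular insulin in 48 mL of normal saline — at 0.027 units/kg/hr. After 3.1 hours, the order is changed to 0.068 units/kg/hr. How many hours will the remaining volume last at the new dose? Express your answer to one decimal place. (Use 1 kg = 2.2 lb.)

7.2 hours

Initial rate:
Weight = 191.1 lb ÷ 2.2 lb/kg = 86.86364 kg
Dose = 0.027 units/kg/hr × 86.86364 kg = 2.345318 units/hr
Concentration = 50 units ÷ 48 mL = 1.041667 units/mL
Rate = 2.345318 units/hr ÷ 1.041667 units/mL = 2.251505 mL/hr
Volume infused so far = 2.251505 mL/hr × 3.1 hr = 6.979667 mL
Volume remaining = 48 − 6.979667 = 41.02033 mL
New rate:
Dose = 0.068 units/kg/hr × 86.86364 kg = 5.906727 units/hr
Rate = 5.906727 units/hr ÷ 1.041667 units/mL = 5.670458 mL/hr
Time remaining = 41.02033 mL ÷ 5.670458 mL/hr = 7.234042 hr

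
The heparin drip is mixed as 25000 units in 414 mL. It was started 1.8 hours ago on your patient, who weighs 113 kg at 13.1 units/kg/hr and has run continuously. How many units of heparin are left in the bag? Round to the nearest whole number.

22335 units

Dose = 13.1 units/kg/hr × 113 kg = 1480.3 units/hr
Concentration = 25000 units ÷ 414 mL = 60.38647 units/mL
Rate = 1480.3 units/hr ÷ 60.38647 units/mL = 24.51377 mL/hr
Volume infused = 24.51377 mL/hr × 1.8 hr = 44.12478 mL
Volume remaining = 414 − 44.12478 = 369.8752 mL
Drug remaining = 369.8752 mL × 60.38647 units/mL = 22335.46 units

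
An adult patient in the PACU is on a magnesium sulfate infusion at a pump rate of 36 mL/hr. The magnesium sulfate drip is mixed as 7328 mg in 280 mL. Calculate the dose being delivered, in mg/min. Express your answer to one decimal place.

Concentration = 7328 mg ÷ 280 mL = 26.17143 mg/mL
Drug rate = 36 mL/hr × 26.17143 mg/mL = 942.1714 mg/hr
942.1714 mg/hr ÷ 60 min/hr = 15.70286 mg/min

15.7 mg/min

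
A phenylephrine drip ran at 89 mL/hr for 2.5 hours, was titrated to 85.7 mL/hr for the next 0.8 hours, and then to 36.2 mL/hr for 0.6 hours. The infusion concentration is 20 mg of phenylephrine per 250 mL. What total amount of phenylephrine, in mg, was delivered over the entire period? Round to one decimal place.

25.0 mg

Concentration = 20 mg ÷ 250 mL = 0.08 mg/mL
Stage 1: 89 mL/hr × 2.5 hr = 222.5 mL → 222.5 mL × 0.08 mg/mL = 17.8 mg
Stage 2: 85.7 mL/hr × 0.8 hr = 68.56 mL → 68.56 mL × 0.08 mg/mL = 5.4848 mg
Stage 3: 36.2 mL/hr × 0.6 hr = 21.72 mL → 21.72 mL × 0.08 mg/mL = 1.7376 mg
Total = 17.8 + 5.4848 + 1.7376 = 25.0224 mg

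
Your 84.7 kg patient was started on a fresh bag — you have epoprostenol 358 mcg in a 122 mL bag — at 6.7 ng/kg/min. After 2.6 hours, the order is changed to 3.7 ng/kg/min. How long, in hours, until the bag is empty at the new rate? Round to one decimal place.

Initial rate:
Dose = 6.7 ng/kg/min × 84.7 kg = 567.49 ng/min
567.49 ng/min × 60 min/hr = 34049.4 ng/hr
Concentration = 358 mcg ÷ 122 mL = 2.934426 mcg/mL = 2934.426 ng/mL
Rate = 34049.4 ng/hr ÷ 2934.426 ng/mL = 11.60343 mL/hr
Volume infused so far = 11.60343 mL/hr × 2.6 hr = 30.16891 mL
Volume remaining = 122 − 30.16891 = 91.83109 mL
New rate:
Dose = 3.7 ng/kg/min × 84.7 kg = 313.39 ng/min
313.39 ng/min × 60 min/hr = 18803.4 ng/hr
Rate = 18803.4 ng/hr ÷ 2934.426 ng/mL = 6.407863 mL/hr
Time remaining = 91.83109 mL ÷ 6.407863 mL/hr = 14.331 hr

14.3 hours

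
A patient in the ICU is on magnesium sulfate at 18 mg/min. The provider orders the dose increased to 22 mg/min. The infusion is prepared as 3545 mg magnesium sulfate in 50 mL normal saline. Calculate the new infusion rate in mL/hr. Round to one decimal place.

22 mg/min × 60 min/hr = 1320 mg/hr
Concentration = 3545 mg ÷ 50 mL = 70.9 mg/mL
Rate = 1320 mg/hr ÷ 70.9 mg/mL = 18.61777 mL/hr

18.6 mL/hr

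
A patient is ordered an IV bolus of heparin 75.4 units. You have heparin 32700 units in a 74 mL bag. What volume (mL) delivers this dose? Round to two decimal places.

Concentration = 32700 units ÷ 74 mL = 441.8919 units/mL
Volume = 75.4 units ÷ 441.8919 units/mL = 0.17063 mL

0.17 mL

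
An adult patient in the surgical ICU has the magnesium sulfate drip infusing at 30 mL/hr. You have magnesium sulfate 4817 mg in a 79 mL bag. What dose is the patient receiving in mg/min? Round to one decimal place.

30.5 mg/min

Concentration = 4817 mg ÷ 79 mL = 60.97468 mg/mL
Drug rate = 30 mL/hr × 60.97468 mg/mL = 1829.241 mg/hr
1829.241 mg/hr ÷ 60 min/hr = 30.48734 mg/min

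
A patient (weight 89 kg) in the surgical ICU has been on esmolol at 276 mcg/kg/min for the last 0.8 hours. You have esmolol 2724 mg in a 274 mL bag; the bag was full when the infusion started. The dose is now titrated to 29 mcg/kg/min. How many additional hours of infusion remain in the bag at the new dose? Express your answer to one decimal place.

Initial rate:
Dose = 276 mcg/kg/min × 89 kg = 24564 mcg/min
24564 mcg/min × 60 min/hr = 1473840 mcg/hr
Concentration = 2724 mg ÷ 274 mL = 9.941606 mg/mL = 9941.606 mcg/mL
Rate = 1473840 mcg/hr ÷ 9941.606 mcg/mL = 148.2497 mL/hr
Volume infused so far = 148.2497 mL/hr × 0.8 hr = 118.5998 mL
Volume remaining = 274 − 118.5998 = 155.4002 mL
New rate:
Dose = 29 mcg/kg/min × 89 kg = 2581 mcg/min
2581 mcg/min × 60 min/hr = 154860 mcg/hr
Rate = 154860 mcg/hr ÷ 9941.606 mcg/mL = 15.57696 mL/hr
Time remaining = 155.4002 mL ÷ 15.57696 mL/hr = 9.976288 hr

10.0 hours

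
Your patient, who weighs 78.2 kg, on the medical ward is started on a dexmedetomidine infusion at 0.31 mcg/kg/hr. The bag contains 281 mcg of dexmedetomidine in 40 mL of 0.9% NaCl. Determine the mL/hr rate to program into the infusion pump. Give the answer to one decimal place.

Dose = 0.31 mcg/kg/hr × 78.2 kg = 24.242 mcg/hr
Concentration = 281 mcg ÷ 40 mL = 7.025 mcg/mL
Rate = 24.242 mcg/hr ÷ 7.025 mcg/mL = 3.450819 mL/hr

3.5 mL/hr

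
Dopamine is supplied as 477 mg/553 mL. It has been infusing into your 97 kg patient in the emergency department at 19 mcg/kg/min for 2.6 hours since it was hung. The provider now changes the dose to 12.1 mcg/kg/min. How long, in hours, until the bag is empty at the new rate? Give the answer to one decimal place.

Initial rate:
Dose = 19 mcg/kg/min × 97 kg = 1843 mcg/min
1843 mcg/min × 60 min/hr = 110580 mcg/hr
Concentration = 477 mg ÷ 553 mL = 0.8625678 mg/mL = 862.5678 mcg/mL
Rate = 110580 mcg/hr ÷ 862.5678 mcg/mL = 128.1986 mL/hr
Volume infused so far = 128.1986 mL/hr × 2.6 hr = 333.3164 mL
Volume remaining = 553 − 333.3164 = 219.6836 mL
New rate:
Dose = 12.1 mcg/kg/min × 97 kg = 1173.7 mcg/min
1173.7 mcg/min × 60 min/hr = 70422 mcg/hr
Rate = 70422 mcg/hr ÷ 862.5678 mcg/mL = 81.64228 mL/hr
Time remaining = 219.6836 mL ÷ 81.64228 mL/hr = 2.690807 hr

2.7 hours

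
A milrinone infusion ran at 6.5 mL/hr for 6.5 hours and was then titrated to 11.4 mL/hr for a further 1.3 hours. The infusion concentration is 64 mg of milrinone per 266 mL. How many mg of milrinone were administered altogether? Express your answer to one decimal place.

13.7 mg

Concentration = 64 mg ÷ 266 mL = 0.2406015 mg/mL
Stage 1: 6.5 mL/hr × 6.5 hr = 42.25 mL → 42.25 mL × 0.2406015 mg/mL = 10.16541 mg
Stage 2: 11.4 mL/hr × 1.3 hr = 14.82 mL → 14.82 mL × 0.2406015 mg/mL = 3.565714 mg
Total = 10.16541 + 3.565714 = 13.73113 mg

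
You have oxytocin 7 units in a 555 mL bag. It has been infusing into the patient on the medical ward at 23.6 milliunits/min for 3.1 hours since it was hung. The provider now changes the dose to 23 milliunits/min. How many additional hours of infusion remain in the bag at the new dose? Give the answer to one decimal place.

1.9 hours

Initial rate:
23.6 milliunits/min × 60 min/hr = 1416 milliunits/hr
Concentration = 7 units ÷ 555 mL = 0.01261261 units/mL = 12.61261 milliunits/mL
Rate = 1416 milliunits/hr ÷ 12.61261 milliunits/mL = 112.2686 mL/hr
Volume infused so far = 112.2686 mL/hr × 3.1 hr = 348.0326 mL
Volume remaining = 555 − 348.0326 = 206.9674 mL
New rate:
23 milliunits/min × 60 min/hr = 1380 milliunits/hr
Rate = 1380 milliunits/hr ÷ 12.61261 milliunits/mL = 109.4143 mL/hr
Time remaining = 206.9674 mL ÷ 109.4143 mL/hr = 1.891594 hr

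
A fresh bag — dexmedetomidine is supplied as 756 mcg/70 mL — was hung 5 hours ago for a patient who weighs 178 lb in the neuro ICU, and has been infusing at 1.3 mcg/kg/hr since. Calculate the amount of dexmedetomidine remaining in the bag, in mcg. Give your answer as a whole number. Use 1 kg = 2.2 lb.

230 mcg

Weight = 178 lb ÷ 2.2 lb/kg = 80.90909 kg
Dose = 1.3 mcg/kg/hr × 80.90909 kg = 105.1818 mcg/hr
Concentration = 756 mcg ÷ 70 mL = 10.8 mcg/mL
Rate = 105.1818 mcg/hr ÷ 10.8 mcg/mL = 9.739057 mL/hr
Volume infused = 9.739057 mL/hr × 5 hr = 48.69529 mL
Volume remaining = 70 − 48.69529 = 21.30471 mL
Drug remaining = 21.30471 mL × 10.8 mcg/mL = 230.0909 mcg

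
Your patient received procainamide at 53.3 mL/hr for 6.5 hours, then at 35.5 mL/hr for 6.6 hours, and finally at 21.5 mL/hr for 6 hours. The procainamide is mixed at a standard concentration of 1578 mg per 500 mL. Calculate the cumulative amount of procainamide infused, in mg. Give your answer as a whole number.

Concentration = 1578 mg ÷ 500 mL = 3.156 mg/mL
Stage 1: 53.3 mL/hr × 6.5 hr = 346.45 mL → 346.45 mL × 3.156 mg/mL = 1093.396 mg
Stage 2: 35.5 mL/hr × 6.6 hr = 234.3 mL → 234.3 mL × 3.156 mg/mL = 739.4508 mg
Stage 3: 21.5 mL/hr × 6 hr = 129 mL → 129 mL × 3.156 mg/mL = 407.124 mg
Total = 1093.396 + 739.4508 + 407.124 = 2239.971 mg

2240 mg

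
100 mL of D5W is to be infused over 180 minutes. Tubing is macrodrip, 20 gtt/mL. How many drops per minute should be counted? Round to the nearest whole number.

100 mL ÷ (180 min) = 0.5555556 mL/min
0.5555556 mL/min × 20 gtt/mL = 11.11111 gtt/min

11 gtt/min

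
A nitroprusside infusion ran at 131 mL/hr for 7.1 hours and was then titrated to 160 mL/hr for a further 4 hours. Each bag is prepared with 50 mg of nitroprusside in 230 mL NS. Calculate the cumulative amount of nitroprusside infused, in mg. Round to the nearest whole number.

341 mg

Concentration = 50 mg ÷ 230 mL = 0.2173913 mg/mL
Stage 1: 131 mL/hr × 7.1 hr = 930.1 mL → 930.1 mL × 0.2173913 mg/mL = 202.1957 mg
Stage 2: 160 mL/hr × 4 hr = 640 mL → 640 mL × 0.2173913 mg/mL = 139.1304 mg
Total = 202.1957 + 139.1304 = 341.3261 mg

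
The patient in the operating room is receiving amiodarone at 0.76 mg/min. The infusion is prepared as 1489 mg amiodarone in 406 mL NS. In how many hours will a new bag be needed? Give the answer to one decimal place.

0.76 mg/min × 60 min/hr = 45.6 mg/hr
Concentration = 1489 mg ÷ 406 mL = 3.667488 mg/mL
Rate = 45.6 mg/hr ÷ 3.667488 mg/mL = 12.43358 mL/hr
Duration = 406 mL ÷ 12.43358 mL/hr = 32.65351 hr

32.7 hours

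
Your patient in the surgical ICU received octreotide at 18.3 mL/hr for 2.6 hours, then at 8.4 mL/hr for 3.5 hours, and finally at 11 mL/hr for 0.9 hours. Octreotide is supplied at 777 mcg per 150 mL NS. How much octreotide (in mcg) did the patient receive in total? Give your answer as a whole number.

450 mcg

Concentration = 777 mcg ÷ 150 mL = 5.18 mcg/mL
Stage 1: 18.3 mL/hr × 2.6 hr = 47.58 mL → 47.58 mL × 5.18 mcg/mL = 246.4644 mcg
Stage 2: 8.4 mL/hr × 3.5 hr = 29.4 mL → 29.4 mL × 5.18 mcg/mL = 152.292 mcg
Stage 3: 11 mL/hr × 0.9 hr = 9.9 mL → 9.9 mL × 5.18 mcg/mL = 51.282 mcg
Total = 246.4644 + 152.292 + 51.282 = 450.0384 mcg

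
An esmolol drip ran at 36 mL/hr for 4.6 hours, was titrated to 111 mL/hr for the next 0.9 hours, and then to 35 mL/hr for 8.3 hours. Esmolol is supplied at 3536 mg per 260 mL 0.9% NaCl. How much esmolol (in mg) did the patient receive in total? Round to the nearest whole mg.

Concentration = 3536 mg ÷ 260 mL = 13.6 mg/mL
Stage 1: 36 mL/hr × 4.6 hr = 165.6 mL → 165.6 mL × 13.6 mg/mL = 2252.16 mg
Stage 2: 111 mL/hr × 0.9 hr = 99.9 mL → 99.9 mL × 13.6 mg/mL = 1358.64 mg
Stage 3: 35 mL/hr × 8.3 hr = 290.5 mL → 290.5 mL × 13.6 mg/mL = 3950.8 mg
Total = 2252.16 + 1358.64 + 3950.8 = 7561.6 mg

7562 mg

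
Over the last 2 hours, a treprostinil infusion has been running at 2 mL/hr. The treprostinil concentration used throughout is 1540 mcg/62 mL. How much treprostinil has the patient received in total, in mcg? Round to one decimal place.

99.4 mcg

Concentration = 1540 mcg ÷ 62 mL = 24.83871 mcg/mL = 24838.71 ng/mL
Drug rate = 2 mL/hr × 24838.71 ng/mL = 49677.42 ng/hr
Total = 49677.42 ng/hr × 2 hr = 99354.84 ng = 99.35484 mcg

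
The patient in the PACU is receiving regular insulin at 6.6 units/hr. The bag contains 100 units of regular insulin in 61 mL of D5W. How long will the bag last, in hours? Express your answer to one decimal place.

15.2 hours

Concentration = 100 units ÷ 61 mL = 1.639344 units/mL
Rate = 6.6 units/hr ÷ 1.639344 units/mL = 4.026 mL/hr
Duration = 61 mL ÷ 4.026 mL/hr = 15.15152 hr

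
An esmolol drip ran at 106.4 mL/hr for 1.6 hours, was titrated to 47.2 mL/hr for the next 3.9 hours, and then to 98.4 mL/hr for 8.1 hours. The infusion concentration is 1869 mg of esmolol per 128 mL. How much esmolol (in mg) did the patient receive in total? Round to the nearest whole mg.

Concentration = 1869 mg ÷ 128 mL = 14.60156 mg/mL
Stage 1: 106.4 mL/hr × 1.6 hr = 170.24 mL → 170.24 mL × 14.60156 mg/mL = 2485.77 mg
Stage 2: 47.2 mL/hr × 3.9 hr = 184.08 mL → 184.08 mL × 14.60156 mg/mL = 2687.856 mg
Stage 3: 98.4 mL/hr × 8.1 hr = 797.04 mL → 797.04 mL × 14.60156 mg/mL = 11638.03 mg
Total = 2485.77 + 2687.856 + 11638.03 = 16811.65 mg

16812 mg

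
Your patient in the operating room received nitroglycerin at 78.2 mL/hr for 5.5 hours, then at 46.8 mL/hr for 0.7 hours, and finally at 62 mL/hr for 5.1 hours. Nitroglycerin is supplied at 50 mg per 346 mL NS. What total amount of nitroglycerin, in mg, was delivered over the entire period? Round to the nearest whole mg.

Concentration = 50 mg ÷ 346 mL = 0.1445087 mg/mL
Stage 1: 78.2 mL/hr × 5.5 hr = 430.1 mL → 430.1 mL × 0.1445087 mg/mL = 62.15318 mg
Stage 2: 46.8 mL/hr × 0.7 hr = 32.76 mL → 32.76 mL × 0.1445087 mg/mL = 4.734104 mg
Stage 3: 62 mL/hr × 5.1 hr = 316.2 mL → 316.2 mL × 0.1445087 mg/mL = 45.69364 mg
Total = 62.15318 + 4.734104 + 45.69364 = 112.5809 mg

113 mg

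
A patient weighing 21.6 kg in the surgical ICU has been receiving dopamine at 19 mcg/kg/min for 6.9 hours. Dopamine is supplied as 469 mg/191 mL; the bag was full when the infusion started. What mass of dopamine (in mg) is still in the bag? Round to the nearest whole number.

299 mg

Dose = 19 mcg/kg/min × 21.6 kg = 410.4 mcg/min
410.4 mcg/min × 60 min/hr = 24624 mcg/hr
Concentration = 469 mg ÷ 191 mL = 2.455497 mg/mL = 2455.497 mcg/mL
Rate = 24624 mcg/hr ÷ 2455.497 mcg/mL = 10.02811 mL/hr
Volume infused = 10.02811 mL/hr × 6.9 hr = 69.19397 mL
Volume remaining = 191 − 69.19397 = 121.806 mL
Drug remaining = 121.806 mL × 2455.497 mcg/mL = 299094.4 mcg = 299.0944 mg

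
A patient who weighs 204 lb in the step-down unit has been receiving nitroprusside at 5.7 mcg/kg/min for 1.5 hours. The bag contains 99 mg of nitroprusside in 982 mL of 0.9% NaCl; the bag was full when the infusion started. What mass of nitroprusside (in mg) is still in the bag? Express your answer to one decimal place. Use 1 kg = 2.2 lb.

51.4 mg

Weight = 204 lb ÷ 2.2 lb/kg = 92.72727 kg
Dose = 5.7 mcg/kg/min × 92.72727 kg = 528.5455 mcg/min
528.5455 mcg/min × 60 min/hr = 31712.73 mcg/hr
Concentration = 99 mg ÷ 982 mL = 0.1008147 mg/mL = 100.8147 mcg/mL
Rate = 31712.73 mcg/hr ÷ 100.8147 mcg/mL = 314.5646 mL/hr
Volume infused = 314.5646 mL/hr × 1.5 hr = 471.8469 mL
Volume remaining = 982 − 471.8469 = 510.1531 mL
Drug remaining = 510.1531 mL × 100.8147 mcg/mL = 51430.91 mcg = 51.43091 mg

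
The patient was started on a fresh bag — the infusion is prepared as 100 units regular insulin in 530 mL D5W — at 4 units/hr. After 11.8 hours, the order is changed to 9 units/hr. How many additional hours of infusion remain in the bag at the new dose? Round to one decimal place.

Initial rate:
Concentration = 100 units ÷ 530 mL = 0.1886792 units/mL
Rate = 4 units/hr ÷ 0.1886792 units/mL = 21.2 mL/hr
Volume infused so far = 21.2 mL/hr × 11.8 hr = 250.16 mL
Volume remaining = 530 − 250.16 = 279.84 mL
New rate:
Rate = 9 units/hr ÷ 0.1886792 units/mL = 47.7 mL/hr
Time remaining = 279.84 mL ÷ 47.7 mL/hr = 5.866667 hr

5.9 hours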